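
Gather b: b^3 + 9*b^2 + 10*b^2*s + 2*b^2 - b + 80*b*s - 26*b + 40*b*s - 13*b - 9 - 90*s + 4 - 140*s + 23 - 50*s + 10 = b^3 + b^2*(10*s + 11) + b*(120*s - 40) - 280*s + 28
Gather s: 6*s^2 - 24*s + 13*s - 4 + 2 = 6*s^2 - 11*s - 2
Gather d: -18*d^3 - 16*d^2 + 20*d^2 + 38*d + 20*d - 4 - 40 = -18*d^3 + 4*d^2 + 58*d - 44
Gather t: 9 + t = t + 9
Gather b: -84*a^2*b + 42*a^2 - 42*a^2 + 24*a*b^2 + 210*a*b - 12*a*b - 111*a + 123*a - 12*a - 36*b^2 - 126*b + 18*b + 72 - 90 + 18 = b^2*(24*a - 36) + b*(-84*a^2 + 198*a - 108)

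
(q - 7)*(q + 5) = q^2 - 2*q - 35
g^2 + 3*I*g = g*(g + 3*I)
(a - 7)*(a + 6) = a^2 - a - 42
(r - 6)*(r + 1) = r^2 - 5*r - 6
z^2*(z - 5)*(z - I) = z^4 - 5*z^3 - I*z^3 + 5*I*z^2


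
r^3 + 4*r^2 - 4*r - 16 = (r - 2)*(r + 2)*(r + 4)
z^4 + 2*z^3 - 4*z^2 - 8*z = z*(z - 2)*(z + 2)^2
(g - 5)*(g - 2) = g^2 - 7*g + 10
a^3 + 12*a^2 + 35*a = a*(a + 5)*(a + 7)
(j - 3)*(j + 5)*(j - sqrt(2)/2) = j^3 - sqrt(2)*j^2/2 + 2*j^2 - 15*j - sqrt(2)*j + 15*sqrt(2)/2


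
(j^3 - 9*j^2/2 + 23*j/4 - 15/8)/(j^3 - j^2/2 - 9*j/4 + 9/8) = (2*j - 5)/(2*j + 3)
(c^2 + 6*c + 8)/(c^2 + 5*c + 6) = (c + 4)/(c + 3)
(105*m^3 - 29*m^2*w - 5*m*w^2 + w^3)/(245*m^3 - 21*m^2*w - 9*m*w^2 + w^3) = (-3*m + w)/(-7*m + w)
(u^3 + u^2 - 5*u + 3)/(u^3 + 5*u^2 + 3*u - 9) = (u - 1)/(u + 3)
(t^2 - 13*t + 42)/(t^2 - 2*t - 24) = (t - 7)/(t + 4)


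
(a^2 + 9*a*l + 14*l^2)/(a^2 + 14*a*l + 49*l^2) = (a + 2*l)/(a + 7*l)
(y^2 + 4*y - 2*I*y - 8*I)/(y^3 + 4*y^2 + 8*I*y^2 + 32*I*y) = (y - 2*I)/(y*(y + 8*I))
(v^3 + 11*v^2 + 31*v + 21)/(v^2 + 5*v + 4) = (v^2 + 10*v + 21)/(v + 4)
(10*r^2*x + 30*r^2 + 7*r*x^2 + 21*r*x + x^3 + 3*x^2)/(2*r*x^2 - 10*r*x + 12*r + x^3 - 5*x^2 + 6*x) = (5*r*x + 15*r + x^2 + 3*x)/(x^2 - 5*x + 6)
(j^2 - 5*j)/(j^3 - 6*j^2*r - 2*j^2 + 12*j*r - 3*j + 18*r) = j*(j - 5)/(j^3 - 6*j^2*r - 2*j^2 + 12*j*r - 3*j + 18*r)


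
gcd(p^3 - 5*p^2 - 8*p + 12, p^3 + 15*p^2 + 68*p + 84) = p + 2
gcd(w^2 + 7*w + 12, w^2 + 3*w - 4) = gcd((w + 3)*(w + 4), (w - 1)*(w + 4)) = w + 4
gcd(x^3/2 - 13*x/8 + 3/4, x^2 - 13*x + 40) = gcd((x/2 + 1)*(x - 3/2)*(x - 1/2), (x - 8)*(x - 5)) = 1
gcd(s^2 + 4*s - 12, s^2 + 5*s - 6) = s + 6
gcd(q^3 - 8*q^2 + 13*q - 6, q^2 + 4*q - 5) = q - 1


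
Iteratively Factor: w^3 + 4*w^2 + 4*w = (w + 2)*(w^2 + 2*w) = (w + 2)^2*(w)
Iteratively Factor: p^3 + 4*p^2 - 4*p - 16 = (p - 2)*(p^2 + 6*p + 8) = (p - 2)*(p + 4)*(p + 2)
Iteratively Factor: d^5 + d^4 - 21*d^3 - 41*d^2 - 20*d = (d + 4)*(d^4 - 3*d^3 - 9*d^2 - 5*d) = (d + 1)*(d + 4)*(d^3 - 4*d^2 - 5*d) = (d - 5)*(d + 1)*(d + 4)*(d^2 + d) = (d - 5)*(d + 1)^2*(d + 4)*(d)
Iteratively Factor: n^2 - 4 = (n + 2)*(n - 2)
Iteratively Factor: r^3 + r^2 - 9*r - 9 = (r - 3)*(r^2 + 4*r + 3) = (r - 3)*(r + 1)*(r + 3)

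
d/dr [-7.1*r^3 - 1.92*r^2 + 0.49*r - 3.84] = -21.3*r^2 - 3.84*r + 0.49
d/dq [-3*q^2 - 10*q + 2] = -6*q - 10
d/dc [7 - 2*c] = -2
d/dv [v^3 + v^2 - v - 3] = 3*v^2 + 2*v - 1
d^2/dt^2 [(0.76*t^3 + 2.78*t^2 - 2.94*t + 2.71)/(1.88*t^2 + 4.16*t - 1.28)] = (-34.30368*t^3 + 73.327008*t^2 + 92.188416*t + 84.63872)/(6.644672*t^6 + 44.109312*t^5 + 84.031488*t^4 + 11.927552*t^3 - 57.212928*t^2 + 20.447232*t - 2.097152)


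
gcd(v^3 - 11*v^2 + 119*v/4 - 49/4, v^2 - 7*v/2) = v - 7/2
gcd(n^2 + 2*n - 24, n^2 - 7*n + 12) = n - 4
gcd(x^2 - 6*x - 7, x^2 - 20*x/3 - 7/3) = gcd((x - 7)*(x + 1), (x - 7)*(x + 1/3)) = x - 7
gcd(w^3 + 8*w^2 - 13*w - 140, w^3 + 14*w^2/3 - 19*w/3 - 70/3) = w + 5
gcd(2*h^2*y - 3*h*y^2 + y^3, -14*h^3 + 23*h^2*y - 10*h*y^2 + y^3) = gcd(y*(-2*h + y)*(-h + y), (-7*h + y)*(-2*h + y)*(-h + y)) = 2*h^2 - 3*h*y + y^2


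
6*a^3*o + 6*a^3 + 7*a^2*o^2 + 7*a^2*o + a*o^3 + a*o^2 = (a + o)*(6*a + o)*(a*o + a)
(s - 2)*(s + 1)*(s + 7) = s^3 + 6*s^2 - 9*s - 14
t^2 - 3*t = t*(t - 3)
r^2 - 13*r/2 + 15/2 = (r - 5)*(r - 3/2)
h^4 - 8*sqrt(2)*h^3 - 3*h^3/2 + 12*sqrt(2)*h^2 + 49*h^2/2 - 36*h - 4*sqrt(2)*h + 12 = (h - 1)*(h - 1/2)*(h - 6*sqrt(2))*(h - 2*sqrt(2))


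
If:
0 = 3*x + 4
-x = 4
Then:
No Solution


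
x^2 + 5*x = x*(x + 5)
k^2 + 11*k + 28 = (k + 4)*(k + 7)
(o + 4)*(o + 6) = o^2 + 10*o + 24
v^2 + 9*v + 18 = (v + 3)*(v + 6)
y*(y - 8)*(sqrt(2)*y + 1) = sqrt(2)*y^3 - 8*sqrt(2)*y^2 + y^2 - 8*y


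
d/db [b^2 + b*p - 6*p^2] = 2*b + p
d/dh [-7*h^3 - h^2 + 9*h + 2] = -21*h^2 - 2*h + 9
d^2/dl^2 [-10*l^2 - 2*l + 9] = -20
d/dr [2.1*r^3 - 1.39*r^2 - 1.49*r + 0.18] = 6.3*r^2 - 2.78*r - 1.49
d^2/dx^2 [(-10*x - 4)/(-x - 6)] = -112/(x + 6)^3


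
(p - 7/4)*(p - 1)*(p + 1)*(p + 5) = p^4 + 13*p^3/4 - 39*p^2/4 - 13*p/4 + 35/4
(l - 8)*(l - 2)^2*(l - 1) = l^4 - 13*l^3 + 48*l^2 - 68*l + 32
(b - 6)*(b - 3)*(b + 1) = b^3 - 8*b^2 + 9*b + 18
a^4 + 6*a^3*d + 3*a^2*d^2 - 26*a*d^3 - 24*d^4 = (a - 2*d)*(a + d)*(a + 3*d)*(a + 4*d)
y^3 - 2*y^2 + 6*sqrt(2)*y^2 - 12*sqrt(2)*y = y*(y - 2)*(y + 6*sqrt(2))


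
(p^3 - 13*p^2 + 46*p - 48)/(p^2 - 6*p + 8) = (p^2 - 11*p + 24)/(p - 4)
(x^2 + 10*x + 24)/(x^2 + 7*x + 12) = (x + 6)/(x + 3)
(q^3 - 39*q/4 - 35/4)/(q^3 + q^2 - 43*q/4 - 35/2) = (q + 1)/(q + 2)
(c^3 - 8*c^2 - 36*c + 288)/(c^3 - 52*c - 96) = (c - 6)/(c + 2)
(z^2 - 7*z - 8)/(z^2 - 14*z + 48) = (z + 1)/(z - 6)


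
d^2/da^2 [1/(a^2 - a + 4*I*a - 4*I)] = 2*(-a^2 + a - 4*I*a + (2*a - 1 + 4*I)^2 + 4*I)/(a^2 - a + 4*I*a - 4*I)^3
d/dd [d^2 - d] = 2*d - 1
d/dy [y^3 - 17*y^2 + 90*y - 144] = 3*y^2 - 34*y + 90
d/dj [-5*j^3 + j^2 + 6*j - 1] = -15*j^2 + 2*j + 6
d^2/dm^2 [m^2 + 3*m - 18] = 2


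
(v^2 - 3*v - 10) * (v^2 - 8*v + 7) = v^4 - 11*v^3 + 21*v^2 + 59*v - 70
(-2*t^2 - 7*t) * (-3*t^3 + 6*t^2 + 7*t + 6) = 6*t^5 + 9*t^4 - 56*t^3 - 61*t^2 - 42*t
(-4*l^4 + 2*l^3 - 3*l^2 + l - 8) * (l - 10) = -4*l^5 + 42*l^4 - 23*l^3 + 31*l^2 - 18*l + 80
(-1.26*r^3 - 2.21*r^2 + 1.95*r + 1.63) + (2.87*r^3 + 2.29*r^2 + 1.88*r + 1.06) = 1.61*r^3 + 0.0800000000000001*r^2 + 3.83*r + 2.69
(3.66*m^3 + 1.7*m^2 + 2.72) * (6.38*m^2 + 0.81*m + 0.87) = 23.3508*m^5 + 13.8106*m^4 + 4.5612*m^3 + 18.8326*m^2 + 2.2032*m + 2.3664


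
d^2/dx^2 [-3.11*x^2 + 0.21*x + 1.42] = -6.22000000000000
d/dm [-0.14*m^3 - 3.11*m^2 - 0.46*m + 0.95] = -0.42*m^2 - 6.22*m - 0.46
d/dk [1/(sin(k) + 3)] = -cos(k)/(sin(k) + 3)^2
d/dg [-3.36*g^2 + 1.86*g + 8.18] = 1.86 - 6.72*g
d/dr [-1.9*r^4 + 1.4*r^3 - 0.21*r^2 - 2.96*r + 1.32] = -7.6*r^3 + 4.2*r^2 - 0.42*r - 2.96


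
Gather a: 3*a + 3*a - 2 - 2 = 6*a - 4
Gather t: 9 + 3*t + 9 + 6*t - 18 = 9*t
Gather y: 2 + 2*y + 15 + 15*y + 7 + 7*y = 24*y + 24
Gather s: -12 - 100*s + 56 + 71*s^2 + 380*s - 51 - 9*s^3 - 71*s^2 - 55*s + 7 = -9*s^3 + 225*s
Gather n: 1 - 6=-5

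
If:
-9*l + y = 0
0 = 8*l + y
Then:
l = 0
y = 0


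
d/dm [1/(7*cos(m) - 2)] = 7*sin(m)/(7*cos(m) - 2)^2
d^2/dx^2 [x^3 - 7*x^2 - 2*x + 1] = 6*x - 14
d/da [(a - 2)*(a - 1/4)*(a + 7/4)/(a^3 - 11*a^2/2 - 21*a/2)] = (-160*a^4 - 452*a^3 - 521*a^2 + 308*a + 294)/(8*a^2*(4*a^4 - 44*a^3 + 37*a^2 + 462*a + 441))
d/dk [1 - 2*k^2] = -4*k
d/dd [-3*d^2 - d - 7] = -6*d - 1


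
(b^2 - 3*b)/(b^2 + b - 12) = b/(b + 4)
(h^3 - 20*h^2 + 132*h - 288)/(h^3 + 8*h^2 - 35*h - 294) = (h^2 - 14*h + 48)/(h^2 + 14*h + 49)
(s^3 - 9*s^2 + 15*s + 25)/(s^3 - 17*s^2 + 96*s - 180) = (s^2 - 4*s - 5)/(s^2 - 12*s + 36)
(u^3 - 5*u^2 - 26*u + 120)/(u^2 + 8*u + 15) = (u^2 - 10*u + 24)/(u + 3)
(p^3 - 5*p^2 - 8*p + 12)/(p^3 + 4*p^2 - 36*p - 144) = (p^2 + p - 2)/(p^2 + 10*p + 24)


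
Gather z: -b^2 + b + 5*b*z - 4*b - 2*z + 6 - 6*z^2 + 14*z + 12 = -b^2 - 3*b - 6*z^2 + z*(5*b + 12) + 18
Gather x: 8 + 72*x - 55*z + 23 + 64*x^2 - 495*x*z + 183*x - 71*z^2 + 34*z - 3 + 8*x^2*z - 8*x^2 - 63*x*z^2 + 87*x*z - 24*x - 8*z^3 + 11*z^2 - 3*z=x^2*(8*z + 56) + x*(-63*z^2 - 408*z + 231) - 8*z^3 - 60*z^2 - 24*z + 28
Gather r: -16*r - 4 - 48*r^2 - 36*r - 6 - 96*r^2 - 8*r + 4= -144*r^2 - 60*r - 6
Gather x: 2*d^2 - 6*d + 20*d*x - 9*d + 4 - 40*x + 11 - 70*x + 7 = 2*d^2 - 15*d + x*(20*d - 110) + 22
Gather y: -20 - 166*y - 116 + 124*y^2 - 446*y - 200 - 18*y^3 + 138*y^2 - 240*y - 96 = -18*y^3 + 262*y^2 - 852*y - 432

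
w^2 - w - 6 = (w - 3)*(w + 2)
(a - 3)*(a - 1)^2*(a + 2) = a^4 - 3*a^3 - 3*a^2 + 11*a - 6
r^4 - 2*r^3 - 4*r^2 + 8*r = r*(r - 2)^2*(r + 2)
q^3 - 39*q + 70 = (q - 5)*(q - 2)*(q + 7)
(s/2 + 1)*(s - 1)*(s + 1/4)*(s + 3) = s^4/2 + 17*s^3/8 + s^2 - 23*s/8 - 3/4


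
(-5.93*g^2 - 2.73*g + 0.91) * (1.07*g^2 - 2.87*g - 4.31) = -6.3451*g^4 + 14.098*g^3 + 34.3671*g^2 + 9.1546*g - 3.9221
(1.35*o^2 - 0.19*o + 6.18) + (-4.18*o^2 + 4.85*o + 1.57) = -2.83*o^2 + 4.66*o + 7.75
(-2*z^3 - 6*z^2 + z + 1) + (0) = -2*z^3 - 6*z^2 + z + 1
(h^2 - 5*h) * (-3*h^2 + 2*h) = -3*h^4 + 17*h^3 - 10*h^2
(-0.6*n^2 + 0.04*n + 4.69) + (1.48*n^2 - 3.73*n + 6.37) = 0.88*n^2 - 3.69*n + 11.06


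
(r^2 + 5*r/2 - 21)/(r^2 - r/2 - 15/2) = (-2*r^2 - 5*r + 42)/(-2*r^2 + r + 15)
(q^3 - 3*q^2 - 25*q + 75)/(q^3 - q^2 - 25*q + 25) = (q - 3)/(q - 1)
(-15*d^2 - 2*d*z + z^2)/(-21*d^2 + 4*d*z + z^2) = (-15*d^2 - 2*d*z + z^2)/(-21*d^2 + 4*d*z + z^2)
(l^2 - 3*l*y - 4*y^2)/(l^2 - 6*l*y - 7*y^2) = (-l + 4*y)/(-l + 7*y)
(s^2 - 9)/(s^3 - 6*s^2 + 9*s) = (s + 3)/(s*(s - 3))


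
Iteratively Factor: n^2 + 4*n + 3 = (n + 3)*(n + 1)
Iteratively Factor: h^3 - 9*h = (h - 3)*(h^2 + 3*h) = (h - 3)*(h + 3)*(h)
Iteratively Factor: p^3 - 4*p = (p + 2)*(p^2 - 2*p) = (p - 2)*(p + 2)*(p)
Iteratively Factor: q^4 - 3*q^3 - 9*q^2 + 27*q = (q)*(q^3 - 3*q^2 - 9*q + 27) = q*(q - 3)*(q^2 - 9) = q*(q - 3)^2*(q + 3)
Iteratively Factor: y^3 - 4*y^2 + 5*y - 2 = (y - 1)*(y^2 - 3*y + 2) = (y - 1)^2*(y - 2)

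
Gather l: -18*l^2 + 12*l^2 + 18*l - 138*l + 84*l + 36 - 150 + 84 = -6*l^2 - 36*l - 30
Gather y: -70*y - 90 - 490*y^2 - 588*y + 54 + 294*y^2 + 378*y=-196*y^2 - 280*y - 36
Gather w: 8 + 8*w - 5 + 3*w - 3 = 11*w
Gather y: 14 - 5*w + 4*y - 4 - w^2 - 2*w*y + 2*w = -w^2 - 3*w + y*(4 - 2*w) + 10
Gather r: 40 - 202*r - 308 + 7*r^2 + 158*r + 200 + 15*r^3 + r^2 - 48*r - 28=15*r^3 + 8*r^2 - 92*r - 96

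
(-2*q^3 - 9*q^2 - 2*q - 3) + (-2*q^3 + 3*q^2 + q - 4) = -4*q^3 - 6*q^2 - q - 7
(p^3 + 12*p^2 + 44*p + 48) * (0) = 0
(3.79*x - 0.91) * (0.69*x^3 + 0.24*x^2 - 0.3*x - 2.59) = 2.6151*x^4 + 0.2817*x^3 - 1.3554*x^2 - 9.5431*x + 2.3569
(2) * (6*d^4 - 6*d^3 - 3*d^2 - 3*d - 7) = 12*d^4 - 12*d^3 - 6*d^2 - 6*d - 14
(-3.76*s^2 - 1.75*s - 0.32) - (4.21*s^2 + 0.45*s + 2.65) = -7.97*s^2 - 2.2*s - 2.97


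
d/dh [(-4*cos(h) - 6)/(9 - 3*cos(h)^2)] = 4*(cos(h)^2 + 3*cos(h) + 3)*sin(h)/(3*(cos(h)^2 - 3)^2)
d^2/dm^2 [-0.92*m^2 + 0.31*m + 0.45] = -1.84000000000000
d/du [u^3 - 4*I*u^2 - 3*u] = 3*u^2 - 8*I*u - 3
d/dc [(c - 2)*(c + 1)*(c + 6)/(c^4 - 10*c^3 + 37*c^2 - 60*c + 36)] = (-c^3 - 17*c^2 + 8*c + 84)/(c^5 - 13*c^4 + 67*c^3 - 171*c^2 + 216*c - 108)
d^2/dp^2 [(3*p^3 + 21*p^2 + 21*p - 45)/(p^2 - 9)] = 96/(p^3 - 9*p^2 + 27*p - 27)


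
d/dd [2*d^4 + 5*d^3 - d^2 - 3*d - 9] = 8*d^3 + 15*d^2 - 2*d - 3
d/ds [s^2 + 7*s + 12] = 2*s + 7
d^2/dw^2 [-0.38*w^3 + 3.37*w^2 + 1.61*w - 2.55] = 6.74 - 2.28*w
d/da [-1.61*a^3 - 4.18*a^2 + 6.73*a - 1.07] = -4.83*a^2 - 8.36*a + 6.73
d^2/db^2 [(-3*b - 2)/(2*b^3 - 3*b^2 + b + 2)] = 2*(-(3*b + 2)*(6*b^2 - 6*b + 1)^2 + 3*(6*b^2 - 6*b + (2*b - 1)*(3*b + 2) + 1)*(2*b^3 - 3*b^2 + b + 2))/(2*b^3 - 3*b^2 + b + 2)^3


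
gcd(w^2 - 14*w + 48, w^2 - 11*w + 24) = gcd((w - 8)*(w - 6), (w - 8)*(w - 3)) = w - 8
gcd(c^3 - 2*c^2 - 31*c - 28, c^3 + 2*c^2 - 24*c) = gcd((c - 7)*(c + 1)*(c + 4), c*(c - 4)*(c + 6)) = 1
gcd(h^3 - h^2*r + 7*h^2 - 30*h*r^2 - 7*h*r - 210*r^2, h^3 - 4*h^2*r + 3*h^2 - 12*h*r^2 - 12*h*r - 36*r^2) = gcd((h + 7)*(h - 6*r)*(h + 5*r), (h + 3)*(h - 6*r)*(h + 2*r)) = -h + 6*r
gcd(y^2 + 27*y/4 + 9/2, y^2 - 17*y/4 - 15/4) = y + 3/4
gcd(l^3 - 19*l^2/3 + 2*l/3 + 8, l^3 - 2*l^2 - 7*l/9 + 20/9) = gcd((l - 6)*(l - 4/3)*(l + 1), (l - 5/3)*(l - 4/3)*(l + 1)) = l^2 - l/3 - 4/3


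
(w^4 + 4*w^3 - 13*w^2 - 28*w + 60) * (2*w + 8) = 2*w^5 + 16*w^4 + 6*w^3 - 160*w^2 - 104*w + 480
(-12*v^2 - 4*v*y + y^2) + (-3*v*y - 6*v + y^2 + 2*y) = -12*v^2 - 7*v*y - 6*v + 2*y^2 + 2*y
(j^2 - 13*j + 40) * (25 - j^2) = -j^4 + 13*j^3 - 15*j^2 - 325*j + 1000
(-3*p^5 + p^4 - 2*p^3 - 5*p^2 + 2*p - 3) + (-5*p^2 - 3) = -3*p^5 + p^4 - 2*p^3 - 10*p^2 + 2*p - 6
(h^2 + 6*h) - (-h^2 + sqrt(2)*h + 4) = 2*h^2 - sqrt(2)*h + 6*h - 4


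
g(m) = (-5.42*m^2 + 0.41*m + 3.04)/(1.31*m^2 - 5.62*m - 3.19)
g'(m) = (0.41 - 10.84*m)/(1.31*m^2 - 5.62*m - 3.19) + (5.62 - 2.62*m)*(-5.42*m^2 + 0.41*m + 3.04)/(1.31*m^2 - 5.62*m - 3.19)^2 = (29.9233*m^2 + 26.6148*m + 15.7769)/(1.7161*m^4 - 14.7244*m^3 + 23.2266*m^2 + 35.8556*m + 10.1761)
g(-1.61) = -1.26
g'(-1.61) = 0.59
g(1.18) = 0.50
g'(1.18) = 1.39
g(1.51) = 1.00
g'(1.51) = 1.64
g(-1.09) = -0.86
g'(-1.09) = 1.11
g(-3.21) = -1.91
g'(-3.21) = 0.30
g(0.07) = -0.85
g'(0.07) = 1.39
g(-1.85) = -1.39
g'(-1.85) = 0.50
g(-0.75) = -0.18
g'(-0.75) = 4.07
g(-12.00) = -3.09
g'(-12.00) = 0.06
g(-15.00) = -3.25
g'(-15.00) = 0.04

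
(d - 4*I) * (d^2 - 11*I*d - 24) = d^3 - 15*I*d^2 - 68*d + 96*I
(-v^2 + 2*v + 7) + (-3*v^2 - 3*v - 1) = -4*v^2 - v + 6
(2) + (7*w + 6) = 7*w + 8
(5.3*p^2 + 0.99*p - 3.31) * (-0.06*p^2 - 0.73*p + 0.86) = -0.318*p^4 - 3.9284*p^3 + 4.0339*p^2 + 3.2677*p - 2.8466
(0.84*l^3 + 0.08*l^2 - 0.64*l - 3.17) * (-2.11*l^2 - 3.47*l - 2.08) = -1.7724*l^5 - 3.0836*l^4 - 0.6744*l^3 + 8.7431*l^2 + 12.3311*l + 6.5936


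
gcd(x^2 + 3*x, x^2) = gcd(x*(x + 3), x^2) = x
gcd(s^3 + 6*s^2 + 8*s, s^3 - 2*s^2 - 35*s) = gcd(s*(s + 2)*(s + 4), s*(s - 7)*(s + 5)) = s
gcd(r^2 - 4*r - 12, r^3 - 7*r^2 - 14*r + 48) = 1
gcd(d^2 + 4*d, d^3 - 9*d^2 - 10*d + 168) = d + 4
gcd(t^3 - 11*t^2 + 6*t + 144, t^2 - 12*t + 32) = t - 8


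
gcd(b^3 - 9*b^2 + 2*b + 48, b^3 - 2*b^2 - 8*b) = b + 2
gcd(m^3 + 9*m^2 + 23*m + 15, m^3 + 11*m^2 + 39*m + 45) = m^2 + 8*m + 15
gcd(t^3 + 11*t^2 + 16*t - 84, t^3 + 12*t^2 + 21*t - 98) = t^2 + 5*t - 14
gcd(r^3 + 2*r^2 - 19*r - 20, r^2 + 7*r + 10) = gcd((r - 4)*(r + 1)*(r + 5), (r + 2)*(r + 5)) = r + 5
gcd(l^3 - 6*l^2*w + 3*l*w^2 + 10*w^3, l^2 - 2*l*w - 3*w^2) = l + w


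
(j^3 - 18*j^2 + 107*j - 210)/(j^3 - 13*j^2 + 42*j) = (j - 5)/j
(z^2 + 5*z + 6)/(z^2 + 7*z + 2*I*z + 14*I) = (z^2 + 5*z + 6)/(z^2 + z*(7 + 2*I) + 14*I)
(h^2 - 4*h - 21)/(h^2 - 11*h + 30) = (h^2 - 4*h - 21)/(h^2 - 11*h + 30)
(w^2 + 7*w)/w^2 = (w + 7)/w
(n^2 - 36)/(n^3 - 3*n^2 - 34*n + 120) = (n - 6)/(n^2 - 9*n + 20)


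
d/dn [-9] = 0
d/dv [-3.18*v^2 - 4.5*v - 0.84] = -6.36*v - 4.5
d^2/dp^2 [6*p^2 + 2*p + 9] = 12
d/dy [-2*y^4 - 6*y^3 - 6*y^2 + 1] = 2*y*(-4*y^2 - 9*y - 6)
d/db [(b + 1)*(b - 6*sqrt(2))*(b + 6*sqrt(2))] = 3*b^2 + 2*b - 72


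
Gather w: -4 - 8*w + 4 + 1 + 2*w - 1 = -6*w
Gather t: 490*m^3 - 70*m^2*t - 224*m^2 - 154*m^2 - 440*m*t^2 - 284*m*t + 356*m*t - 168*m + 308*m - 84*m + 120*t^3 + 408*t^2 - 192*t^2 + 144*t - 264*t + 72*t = 490*m^3 - 378*m^2 + 56*m + 120*t^3 + t^2*(216 - 440*m) + t*(-70*m^2 + 72*m - 48)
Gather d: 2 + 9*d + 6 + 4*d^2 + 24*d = 4*d^2 + 33*d + 8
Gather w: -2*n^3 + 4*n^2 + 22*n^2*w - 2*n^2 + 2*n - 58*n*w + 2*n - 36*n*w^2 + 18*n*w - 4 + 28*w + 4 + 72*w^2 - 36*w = -2*n^3 + 2*n^2 + 4*n + w^2*(72 - 36*n) + w*(22*n^2 - 40*n - 8)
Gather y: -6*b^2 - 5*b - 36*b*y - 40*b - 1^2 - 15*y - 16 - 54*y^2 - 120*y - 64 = -6*b^2 - 45*b - 54*y^2 + y*(-36*b - 135) - 81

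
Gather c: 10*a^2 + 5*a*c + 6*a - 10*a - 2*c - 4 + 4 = 10*a^2 - 4*a + c*(5*a - 2)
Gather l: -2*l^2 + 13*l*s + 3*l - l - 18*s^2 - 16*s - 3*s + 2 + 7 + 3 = -2*l^2 + l*(13*s + 2) - 18*s^2 - 19*s + 12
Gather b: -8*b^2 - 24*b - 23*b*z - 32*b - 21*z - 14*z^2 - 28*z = -8*b^2 + b*(-23*z - 56) - 14*z^2 - 49*z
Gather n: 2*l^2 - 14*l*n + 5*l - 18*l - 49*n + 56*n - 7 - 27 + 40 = 2*l^2 - 13*l + n*(7 - 14*l) + 6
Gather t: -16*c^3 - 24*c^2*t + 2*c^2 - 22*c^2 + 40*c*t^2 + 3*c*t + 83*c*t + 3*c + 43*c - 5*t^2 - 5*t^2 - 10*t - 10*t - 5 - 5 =-16*c^3 - 20*c^2 + 46*c + t^2*(40*c - 10) + t*(-24*c^2 + 86*c - 20) - 10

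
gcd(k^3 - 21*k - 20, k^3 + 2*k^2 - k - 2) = k + 1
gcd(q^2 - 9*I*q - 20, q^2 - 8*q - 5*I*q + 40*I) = q - 5*I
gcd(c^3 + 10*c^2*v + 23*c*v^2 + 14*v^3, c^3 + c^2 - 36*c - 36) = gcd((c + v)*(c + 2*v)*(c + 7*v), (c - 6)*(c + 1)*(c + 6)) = 1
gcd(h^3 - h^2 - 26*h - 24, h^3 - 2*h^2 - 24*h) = h^2 - 2*h - 24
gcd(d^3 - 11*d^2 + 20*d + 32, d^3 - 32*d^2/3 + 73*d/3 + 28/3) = d - 4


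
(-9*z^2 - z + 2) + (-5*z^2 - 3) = -14*z^2 - z - 1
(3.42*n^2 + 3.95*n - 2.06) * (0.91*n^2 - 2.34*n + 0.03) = 3.1122*n^4 - 4.4083*n^3 - 11.015*n^2 + 4.9389*n - 0.0618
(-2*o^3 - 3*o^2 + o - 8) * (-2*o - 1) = 4*o^4 + 8*o^3 + o^2 + 15*o + 8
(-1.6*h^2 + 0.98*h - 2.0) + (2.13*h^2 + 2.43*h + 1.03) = 0.53*h^2 + 3.41*h - 0.97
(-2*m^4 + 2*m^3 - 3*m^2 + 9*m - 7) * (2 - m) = 2*m^5 - 6*m^4 + 7*m^3 - 15*m^2 + 25*m - 14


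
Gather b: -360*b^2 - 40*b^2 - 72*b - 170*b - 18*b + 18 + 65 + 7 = -400*b^2 - 260*b + 90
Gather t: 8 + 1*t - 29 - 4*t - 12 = -3*t - 33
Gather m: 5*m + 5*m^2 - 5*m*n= 5*m^2 + m*(5 - 5*n)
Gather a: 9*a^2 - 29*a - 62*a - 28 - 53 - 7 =9*a^2 - 91*a - 88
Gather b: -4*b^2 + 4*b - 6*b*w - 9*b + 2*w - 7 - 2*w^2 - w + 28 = -4*b^2 + b*(-6*w - 5) - 2*w^2 + w + 21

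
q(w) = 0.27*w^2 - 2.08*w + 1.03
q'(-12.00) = -8.56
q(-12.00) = 64.87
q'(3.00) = -0.46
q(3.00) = -2.78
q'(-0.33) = -2.26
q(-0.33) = 1.75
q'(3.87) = 0.01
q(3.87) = -2.98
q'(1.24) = -1.41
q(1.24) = -1.13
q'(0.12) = -2.02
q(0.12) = 0.78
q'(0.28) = -1.93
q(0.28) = 0.47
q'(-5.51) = -5.06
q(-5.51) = 20.69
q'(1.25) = -1.40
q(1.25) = -1.15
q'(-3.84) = -4.15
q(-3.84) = 13.00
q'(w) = 0.54*w - 2.08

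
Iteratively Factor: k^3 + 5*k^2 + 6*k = (k + 3)*(k^2 + 2*k) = k*(k + 3)*(k + 2)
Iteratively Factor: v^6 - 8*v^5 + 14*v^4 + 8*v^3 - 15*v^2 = (v - 5)*(v^5 - 3*v^4 - v^3 + 3*v^2) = v*(v - 5)*(v^4 - 3*v^3 - v^2 + 3*v) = v*(v - 5)*(v - 1)*(v^3 - 2*v^2 - 3*v) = v^2*(v - 5)*(v - 1)*(v^2 - 2*v - 3) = v^2*(v - 5)*(v - 1)*(v + 1)*(v - 3)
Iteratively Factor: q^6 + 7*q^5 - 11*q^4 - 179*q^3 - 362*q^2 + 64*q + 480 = (q + 4)*(q^5 + 3*q^4 - 23*q^3 - 87*q^2 - 14*q + 120) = (q - 5)*(q + 4)*(q^4 + 8*q^3 + 17*q^2 - 2*q - 24) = (q - 5)*(q + 4)^2*(q^3 + 4*q^2 + q - 6) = (q - 5)*(q + 2)*(q + 4)^2*(q^2 + 2*q - 3) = (q - 5)*(q - 1)*(q + 2)*(q + 4)^2*(q + 3)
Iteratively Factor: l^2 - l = (l)*(l - 1)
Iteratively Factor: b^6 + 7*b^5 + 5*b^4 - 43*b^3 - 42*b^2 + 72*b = (b + 3)*(b^5 + 4*b^4 - 7*b^3 - 22*b^2 + 24*b) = (b - 1)*(b + 3)*(b^4 + 5*b^3 - 2*b^2 - 24*b) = (b - 2)*(b - 1)*(b + 3)*(b^3 + 7*b^2 + 12*b) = b*(b - 2)*(b - 1)*(b + 3)*(b^2 + 7*b + 12) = b*(b - 2)*(b - 1)*(b + 3)^2*(b + 4)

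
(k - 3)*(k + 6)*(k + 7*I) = k^3 + 3*k^2 + 7*I*k^2 - 18*k + 21*I*k - 126*I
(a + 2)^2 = a^2 + 4*a + 4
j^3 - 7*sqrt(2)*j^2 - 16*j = j*(j - 8*sqrt(2))*(j + sqrt(2))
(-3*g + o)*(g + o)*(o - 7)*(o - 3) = -3*g^2*o^2 + 30*g^2*o - 63*g^2 - 2*g*o^3 + 20*g*o^2 - 42*g*o + o^4 - 10*o^3 + 21*o^2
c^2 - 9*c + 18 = (c - 6)*(c - 3)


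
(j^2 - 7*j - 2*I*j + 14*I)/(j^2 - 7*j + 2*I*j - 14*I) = (j - 2*I)/(j + 2*I)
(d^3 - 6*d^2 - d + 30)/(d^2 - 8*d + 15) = d + 2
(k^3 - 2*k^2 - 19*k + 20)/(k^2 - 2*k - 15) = (k^2 + 3*k - 4)/(k + 3)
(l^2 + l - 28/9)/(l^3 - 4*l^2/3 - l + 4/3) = (l + 7/3)/(l^2 - 1)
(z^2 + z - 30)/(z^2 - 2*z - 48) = (z - 5)/(z - 8)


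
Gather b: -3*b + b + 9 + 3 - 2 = 10 - 2*b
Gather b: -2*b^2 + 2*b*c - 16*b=-2*b^2 + b*(2*c - 16)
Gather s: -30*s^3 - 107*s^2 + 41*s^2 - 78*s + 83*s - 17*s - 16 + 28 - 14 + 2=-30*s^3 - 66*s^2 - 12*s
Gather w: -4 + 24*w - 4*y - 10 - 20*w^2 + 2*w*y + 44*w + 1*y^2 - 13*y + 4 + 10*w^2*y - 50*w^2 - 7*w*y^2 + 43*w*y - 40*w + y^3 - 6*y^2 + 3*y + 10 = w^2*(10*y - 70) + w*(-7*y^2 + 45*y + 28) + y^3 - 5*y^2 - 14*y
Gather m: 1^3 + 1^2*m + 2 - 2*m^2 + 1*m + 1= -2*m^2 + 2*m + 4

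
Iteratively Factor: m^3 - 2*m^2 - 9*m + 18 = (m - 3)*(m^2 + m - 6) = (m - 3)*(m + 3)*(m - 2)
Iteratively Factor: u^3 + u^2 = (u)*(u^2 + u) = u*(u + 1)*(u)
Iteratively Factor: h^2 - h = (h - 1)*(h)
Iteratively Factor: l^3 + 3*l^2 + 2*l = (l)*(l^2 + 3*l + 2) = l*(l + 1)*(l + 2)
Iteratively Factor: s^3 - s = (s)*(s^2 - 1) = s*(s - 1)*(s + 1)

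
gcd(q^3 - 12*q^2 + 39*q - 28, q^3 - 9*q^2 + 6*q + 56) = q^2 - 11*q + 28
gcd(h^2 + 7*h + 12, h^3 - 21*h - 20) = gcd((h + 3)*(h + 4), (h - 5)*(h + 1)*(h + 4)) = h + 4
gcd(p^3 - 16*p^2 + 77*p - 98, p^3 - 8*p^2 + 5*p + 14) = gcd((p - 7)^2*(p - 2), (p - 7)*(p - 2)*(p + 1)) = p^2 - 9*p + 14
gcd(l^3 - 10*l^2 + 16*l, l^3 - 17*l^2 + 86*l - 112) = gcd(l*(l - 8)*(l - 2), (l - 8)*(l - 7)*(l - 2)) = l^2 - 10*l + 16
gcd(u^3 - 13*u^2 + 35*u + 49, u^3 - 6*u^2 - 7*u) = u^2 - 6*u - 7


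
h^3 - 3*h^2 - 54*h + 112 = (h - 8)*(h - 2)*(h + 7)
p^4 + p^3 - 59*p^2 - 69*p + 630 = (p - 7)*(p - 3)*(p + 5)*(p + 6)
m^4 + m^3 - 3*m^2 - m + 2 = (m - 1)^2*(m + 1)*(m + 2)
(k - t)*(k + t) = k^2 - t^2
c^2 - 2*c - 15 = (c - 5)*(c + 3)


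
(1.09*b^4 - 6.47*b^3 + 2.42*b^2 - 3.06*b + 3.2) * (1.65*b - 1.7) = 1.7985*b^5 - 12.5285*b^4 + 14.992*b^3 - 9.163*b^2 + 10.482*b - 5.44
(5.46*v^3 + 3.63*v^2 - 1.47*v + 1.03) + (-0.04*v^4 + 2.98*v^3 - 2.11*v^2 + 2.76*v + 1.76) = -0.04*v^4 + 8.44*v^3 + 1.52*v^2 + 1.29*v + 2.79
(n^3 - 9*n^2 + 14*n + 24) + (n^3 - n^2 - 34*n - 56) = 2*n^3 - 10*n^2 - 20*n - 32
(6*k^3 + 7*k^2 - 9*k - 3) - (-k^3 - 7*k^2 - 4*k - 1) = 7*k^3 + 14*k^2 - 5*k - 2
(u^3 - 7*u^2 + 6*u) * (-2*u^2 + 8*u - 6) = -2*u^5 + 22*u^4 - 74*u^3 + 90*u^2 - 36*u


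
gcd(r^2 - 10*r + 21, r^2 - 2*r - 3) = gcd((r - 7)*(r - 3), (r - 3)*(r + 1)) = r - 3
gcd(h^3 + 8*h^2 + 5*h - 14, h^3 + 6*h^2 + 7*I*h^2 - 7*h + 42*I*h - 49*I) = h^2 + 6*h - 7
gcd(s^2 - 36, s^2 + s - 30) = s + 6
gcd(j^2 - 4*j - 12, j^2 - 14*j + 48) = j - 6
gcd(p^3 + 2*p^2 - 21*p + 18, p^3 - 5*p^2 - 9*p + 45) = p - 3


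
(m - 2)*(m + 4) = m^2 + 2*m - 8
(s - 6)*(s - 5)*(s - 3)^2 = s^4 - 17*s^3 + 105*s^2 - 279*s + 270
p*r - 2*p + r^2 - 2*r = (p + r)*(r - 2)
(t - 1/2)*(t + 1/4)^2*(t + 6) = t^4 + 6*t^3 - 3*t^2/16 - 37*t/32 - 3/16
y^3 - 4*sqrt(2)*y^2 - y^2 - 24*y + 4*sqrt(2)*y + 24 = (y - 1)*(y - 6*sqrt(2))*(y + 2*sqrt(2))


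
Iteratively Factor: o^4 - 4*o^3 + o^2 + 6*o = (o + 1)*(o^3 - 5*o^2 + 6*o) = (o - 3)*(o + 1)*(o^2 - 2*o) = (o - 3)*(o - 2)*(o + 1)*(o)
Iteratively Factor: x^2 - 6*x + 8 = (x - 2)*(x - 4)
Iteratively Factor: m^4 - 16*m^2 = (m + 4)*(m^3 - 4*m^2) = m*(m + 4)*(m^2 - 4*m) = m^2*(m + 4)*(m - 4)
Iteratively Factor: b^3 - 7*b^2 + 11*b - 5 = (b - 5)*(b^2 - 2*b + 1) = (b - 5)*(b - 1)*(b - 1)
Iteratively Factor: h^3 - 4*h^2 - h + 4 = (h + 1)*(h^2 - 5*h + 4) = (h - 4)*(h + 1)*(h - 1)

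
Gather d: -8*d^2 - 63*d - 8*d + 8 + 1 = -8*d^2 - 71*d + 9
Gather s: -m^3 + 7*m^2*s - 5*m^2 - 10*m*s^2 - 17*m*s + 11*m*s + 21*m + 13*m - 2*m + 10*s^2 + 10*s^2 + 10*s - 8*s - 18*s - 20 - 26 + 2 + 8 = -m^3 - 5*m^2 + 32*m + s^2*(20 - 10*m) + s*(7*m^2 - 6*m - 16) - 36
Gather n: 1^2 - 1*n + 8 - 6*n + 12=21 - 7*n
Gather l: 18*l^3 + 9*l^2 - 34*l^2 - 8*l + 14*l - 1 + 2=18*l^3 - 25*l^2 + 6*l + 1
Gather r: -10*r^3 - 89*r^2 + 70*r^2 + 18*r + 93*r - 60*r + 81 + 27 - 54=-10*r^3 - 19*r^2 + 51*r + 54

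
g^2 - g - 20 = (g - 5)*(g + 4)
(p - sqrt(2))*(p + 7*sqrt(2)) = p^2 + 6*sqrt(2)*p - 14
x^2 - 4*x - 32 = (x - 8)*(x + 4)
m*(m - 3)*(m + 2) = m^3 - m^2 - 6*m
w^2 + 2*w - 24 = (w - 4)*(w + 6)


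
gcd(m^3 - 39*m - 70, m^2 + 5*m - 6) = 1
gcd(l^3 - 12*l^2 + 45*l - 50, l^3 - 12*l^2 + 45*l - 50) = l^3 - 12*l^2 + 45*l - 50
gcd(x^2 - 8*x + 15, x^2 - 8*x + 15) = x^2 - 8*x + 15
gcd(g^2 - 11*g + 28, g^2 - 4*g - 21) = g - 7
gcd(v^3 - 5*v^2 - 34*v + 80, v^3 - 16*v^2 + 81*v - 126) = 1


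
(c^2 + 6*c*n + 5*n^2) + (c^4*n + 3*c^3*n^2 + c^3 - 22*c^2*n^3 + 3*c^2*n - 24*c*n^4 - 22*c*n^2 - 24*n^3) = c^4*n + 3*c^3*n^2 + c^3 - 22*c^2*n^3 + 3*c^2*n + c^2 - 24*c*n^4 - 22*c*n^2 + 6*c*n - 24*n^3 + 5*n^2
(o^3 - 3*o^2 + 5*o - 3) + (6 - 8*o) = o^3 - 3*o^2 - 3*o + 3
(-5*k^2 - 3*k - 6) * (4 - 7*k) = 35*k^3 + k^2 + 30*k - 24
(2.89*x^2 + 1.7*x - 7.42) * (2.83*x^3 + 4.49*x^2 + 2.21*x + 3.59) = 8.1787*x^5 + 17.7871*x^4 - 6.9787*x^3 - 19.1837*x^2 - 10.2952*x - 26.6378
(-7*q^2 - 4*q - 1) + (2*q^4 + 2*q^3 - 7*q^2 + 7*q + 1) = 2*q^4 + 2*q^3 - 14*q^2 + 3*q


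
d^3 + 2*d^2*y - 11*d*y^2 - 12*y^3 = (d - 3*y)*(d + y)*(d + 4*y)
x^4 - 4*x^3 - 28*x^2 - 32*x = x*(x - 8)*(x + 2)^2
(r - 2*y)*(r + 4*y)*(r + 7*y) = r^3 + 9*r^2*y + 6*r*y^2 - 56*y^3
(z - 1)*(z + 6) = z^2 + 5*z - 6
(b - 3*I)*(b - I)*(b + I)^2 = b^4 - 2*I*b^3 + 4*b^2 - 2*I*b + 3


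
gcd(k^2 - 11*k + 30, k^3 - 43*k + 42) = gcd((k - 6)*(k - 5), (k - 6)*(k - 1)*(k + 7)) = k - 6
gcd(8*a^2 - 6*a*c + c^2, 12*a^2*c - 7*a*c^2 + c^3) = 4*a - c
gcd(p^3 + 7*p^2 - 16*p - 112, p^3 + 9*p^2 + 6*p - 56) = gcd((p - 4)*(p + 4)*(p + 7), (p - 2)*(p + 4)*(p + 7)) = p^2 + 11*p + 28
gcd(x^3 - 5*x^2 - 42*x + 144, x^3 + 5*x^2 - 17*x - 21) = x - 3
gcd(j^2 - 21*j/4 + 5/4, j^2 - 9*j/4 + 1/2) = j - 1/4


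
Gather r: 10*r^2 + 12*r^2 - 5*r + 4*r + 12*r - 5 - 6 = 22*r^2 + 11*r - 11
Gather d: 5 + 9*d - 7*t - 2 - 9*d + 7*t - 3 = 0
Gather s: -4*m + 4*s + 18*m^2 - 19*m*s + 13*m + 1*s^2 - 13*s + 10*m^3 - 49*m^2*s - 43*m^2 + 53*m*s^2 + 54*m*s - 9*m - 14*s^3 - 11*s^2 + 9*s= 10*m^3 - 25*m^2 - 14*s^3 + s^2*(53*m - 10) + s*(-49*m^2 + 35*m)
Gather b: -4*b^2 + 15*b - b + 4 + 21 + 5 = -4*b^2 + 14*b + 30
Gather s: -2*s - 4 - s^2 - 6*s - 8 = -s^2 - 8*s - 12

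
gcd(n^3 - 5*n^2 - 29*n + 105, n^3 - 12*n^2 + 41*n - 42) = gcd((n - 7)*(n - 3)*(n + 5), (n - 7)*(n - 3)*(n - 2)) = n^2 - 10*n + 21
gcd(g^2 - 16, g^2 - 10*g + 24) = g - 4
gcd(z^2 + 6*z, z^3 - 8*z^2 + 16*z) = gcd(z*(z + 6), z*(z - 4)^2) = z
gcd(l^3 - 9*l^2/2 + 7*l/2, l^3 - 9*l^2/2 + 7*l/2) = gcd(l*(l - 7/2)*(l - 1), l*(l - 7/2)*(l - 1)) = l^3 - 9*l^2/2 + 7*l/2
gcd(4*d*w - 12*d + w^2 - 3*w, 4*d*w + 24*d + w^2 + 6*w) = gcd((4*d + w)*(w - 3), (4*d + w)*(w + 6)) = 4*d + w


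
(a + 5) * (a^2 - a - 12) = a^3 + 4*a^2 - 17*a - 60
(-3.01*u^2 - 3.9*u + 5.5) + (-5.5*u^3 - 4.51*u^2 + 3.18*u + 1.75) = -5.5*u^3 - 7.52*u^2 - 0.72*u + 7.25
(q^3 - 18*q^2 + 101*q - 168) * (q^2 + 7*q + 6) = q^5 - 11*q^4 - 19*q^3 + 431*q^2 - 570*q - 1008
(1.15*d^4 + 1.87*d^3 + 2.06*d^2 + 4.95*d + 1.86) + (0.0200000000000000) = 1.15*d^4 + 1.87*d^3 + 2.06*d^2 + 4.95*d + 1.88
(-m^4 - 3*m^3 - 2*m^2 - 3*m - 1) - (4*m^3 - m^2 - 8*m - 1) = -m^4 - 7*m^3 - m^2 + 5*m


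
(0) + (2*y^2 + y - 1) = 2*y^2 + y - 1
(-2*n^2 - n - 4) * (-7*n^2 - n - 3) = 14*n^4 + 9*n^3 + 35*n^2 + 7*n + 12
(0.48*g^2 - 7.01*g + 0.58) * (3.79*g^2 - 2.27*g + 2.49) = 1.8192*g^4 - 27.6575*g^3 + 19.3061*g^2 - 18.7715*g + 1.4442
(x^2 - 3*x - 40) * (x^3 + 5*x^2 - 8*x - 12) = x^5 + 2*x^4 - 63*x^3 - 188*x^2 + 356*x + 480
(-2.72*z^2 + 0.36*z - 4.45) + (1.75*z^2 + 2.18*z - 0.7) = -0.97*z^2 + 2.54*z - 5.15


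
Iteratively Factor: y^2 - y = (y - 1)*(y)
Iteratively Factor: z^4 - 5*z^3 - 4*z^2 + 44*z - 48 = (z - 2)*(z^3 - 3*z^2 - 10*z + 24) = (z - 4)*(z - 2)*(z^2 + z - 6) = (z - 4)*(z - 2)^2*(z + 3)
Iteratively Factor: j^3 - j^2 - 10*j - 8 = (j + 1)*(j^2 - 2*j - 8) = (j - 4)*(j + 1)*(j + 2)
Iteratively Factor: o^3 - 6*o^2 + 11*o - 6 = (o - 1)*(o^2 - 5*o + 6) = (o - 2)*(o - 1)*(o - 3)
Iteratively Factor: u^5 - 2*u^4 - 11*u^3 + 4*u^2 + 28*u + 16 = (u + 1)*(u^4 - 3*u^3 - 8*u^2 + 12*u + 16) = (u + 1)^2*(u^3 - 4*u^2 - 4*u + 16) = (u - 4)*(u + 1)^2*(u^2 - 4) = (u - 4)*(u - 2)*(u + 1)^2*(u + 2)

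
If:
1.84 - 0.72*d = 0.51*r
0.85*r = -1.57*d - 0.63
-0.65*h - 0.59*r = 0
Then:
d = -9.99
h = -16.08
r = 17.71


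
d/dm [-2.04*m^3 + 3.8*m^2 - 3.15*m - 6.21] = -6.12*m^2 + 7.6*m - 3.15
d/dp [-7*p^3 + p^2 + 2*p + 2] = -21*p^2 + 2*p + 2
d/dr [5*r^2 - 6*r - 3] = 10*r - 6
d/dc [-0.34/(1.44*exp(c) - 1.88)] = 0.4896*exp(c)/(1.44*exp(c) - 1.88)^2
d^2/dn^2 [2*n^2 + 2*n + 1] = 4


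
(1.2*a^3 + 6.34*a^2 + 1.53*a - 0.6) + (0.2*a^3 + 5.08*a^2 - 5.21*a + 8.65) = 1.4*a^3 + 11.42*a^2 - 3.68*a + 8.05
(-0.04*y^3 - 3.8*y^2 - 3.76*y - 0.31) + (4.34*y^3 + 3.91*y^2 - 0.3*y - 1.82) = 4.3*y^3 + 0.11*y^2 - 4.06*y - 2.13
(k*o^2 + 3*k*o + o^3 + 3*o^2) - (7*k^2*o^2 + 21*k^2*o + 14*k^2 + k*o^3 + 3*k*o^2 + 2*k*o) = -7*k^2*o^2 - 21*k^2*o - 14*k^2 - k*o^3 - 2*k*o^2 + k*o + o^3 + 3*o^2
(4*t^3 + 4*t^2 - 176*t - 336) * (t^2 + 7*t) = 4*t^5 + 32*t^4 - 148*t^3 - 1568*t^2 - 2352*t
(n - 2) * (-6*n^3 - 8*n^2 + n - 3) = -6*n^4 + 4*n^3 + 17*n^2 - 5*n + 6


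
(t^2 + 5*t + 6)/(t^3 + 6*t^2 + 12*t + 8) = (t + 3)/(t^2 + 4*t + 4)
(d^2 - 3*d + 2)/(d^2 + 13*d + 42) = (d^2 - 3*d + 2)/(d^2 + 13*d + 42)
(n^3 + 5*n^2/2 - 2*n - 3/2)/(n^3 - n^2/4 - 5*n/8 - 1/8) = 4*(n + 3)/(4*n + 1)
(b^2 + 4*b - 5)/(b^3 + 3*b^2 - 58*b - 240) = (b - 1)/(b^2 - 2*b - 48)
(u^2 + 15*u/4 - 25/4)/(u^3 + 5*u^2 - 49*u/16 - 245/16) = 4*(4*u - 5)/(16*u^2 - 49)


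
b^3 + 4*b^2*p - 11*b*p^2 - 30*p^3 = (b - 3*p)*(b + 2*p)*(b + 5*p)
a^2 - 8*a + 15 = (a - 5)*(a - 3)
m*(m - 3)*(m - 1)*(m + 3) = m^4 - m^3 - 9*m^2 + 9*m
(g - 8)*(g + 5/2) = g^2 - 11*g/2 - 20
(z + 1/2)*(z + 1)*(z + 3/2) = z^3 + 3*z^2 + 11*z/4 + 3/4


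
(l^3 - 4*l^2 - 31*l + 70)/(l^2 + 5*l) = l - 9 + 14/l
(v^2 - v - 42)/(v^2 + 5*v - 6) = (v - 7)/(v - 1)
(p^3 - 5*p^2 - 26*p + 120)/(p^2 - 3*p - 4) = (p^2 - p - 30)/(p + 1)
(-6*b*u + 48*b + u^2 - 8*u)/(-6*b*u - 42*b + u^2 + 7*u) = (u - 8)/(u + 7)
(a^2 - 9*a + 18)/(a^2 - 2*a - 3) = (a - 6)/(a + 1)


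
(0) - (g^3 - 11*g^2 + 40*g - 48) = -g^3 + 11*g^2 - 40*g + 48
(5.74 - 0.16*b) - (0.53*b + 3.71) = 2.03 - 0.69*b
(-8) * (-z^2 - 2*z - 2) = 8*z^2 + 16*z + 16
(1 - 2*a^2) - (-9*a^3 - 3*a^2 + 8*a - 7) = 9*a^3 + a^2 - 8*a + 8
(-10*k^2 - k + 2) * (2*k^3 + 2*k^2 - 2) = -20*k^5 - 22*k^4 + 2*k^3 + 24*k^2 + 2*k - 4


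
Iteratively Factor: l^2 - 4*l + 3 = (l - 1)*(l - 3)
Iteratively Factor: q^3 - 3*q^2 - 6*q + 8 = (q - 1)*(q^2 - 2*q - 8) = (q - 4)*(q - 1)*(q + 2)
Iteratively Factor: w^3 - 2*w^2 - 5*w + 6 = (w + 2)*(w^2 - 4*w + 3) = (w - 1)*(w + 2)*(w - 3)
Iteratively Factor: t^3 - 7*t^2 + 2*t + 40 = (t + 2)*(t^2 - 9*t + 20) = (t - 5)*(t + 2)*(t - 4)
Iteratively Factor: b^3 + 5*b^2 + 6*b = (b)*(b^2 + 5*b + 6) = b*(b + 2)*(b + 3)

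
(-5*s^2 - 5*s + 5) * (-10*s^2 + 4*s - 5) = 50*s^4 + 30*s^3 - 45*s^2 + 45*s - 25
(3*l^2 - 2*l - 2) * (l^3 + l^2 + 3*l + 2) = 3*l^5 + l^4 + 5*l^3 - 2*l^2 - 10*l - 4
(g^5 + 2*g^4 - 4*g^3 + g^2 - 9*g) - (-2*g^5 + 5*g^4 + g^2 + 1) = 3*g^5 - 3*g^4 - 4*g^3 - 9*g - 1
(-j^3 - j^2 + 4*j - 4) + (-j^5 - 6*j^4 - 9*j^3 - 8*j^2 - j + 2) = -j^5 - 6*j^4 - 10*j^3 - 9*j^2 + 3*j - 2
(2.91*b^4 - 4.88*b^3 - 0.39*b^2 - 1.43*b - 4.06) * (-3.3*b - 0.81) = -9.603*b^5 + 13.7469*b^4 + 5.2398*b^3 + 5.0349*b^2 + 14.5563*b + 3.2886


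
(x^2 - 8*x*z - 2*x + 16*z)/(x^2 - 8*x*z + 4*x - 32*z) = (x - 2)/(x + 4)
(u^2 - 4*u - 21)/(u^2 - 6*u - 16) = (-u^2 + 4*u + 21)/(-u^2 + 6*u + 16)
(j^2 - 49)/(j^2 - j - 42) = (j + 7)/(j + 6)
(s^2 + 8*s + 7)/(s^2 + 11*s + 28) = (s + 1)/(s + 4)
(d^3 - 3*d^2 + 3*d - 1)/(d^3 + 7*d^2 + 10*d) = (d^3 - 3*d^2 + 3*d - 1)/(d*(d^2 + 7*d + 10))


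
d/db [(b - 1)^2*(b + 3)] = (b - 1)*(3*b + 5)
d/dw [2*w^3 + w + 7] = 6*w^2 + 1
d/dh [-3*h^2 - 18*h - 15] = -6*h - 18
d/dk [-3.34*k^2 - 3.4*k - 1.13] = -6.68*k - 3.4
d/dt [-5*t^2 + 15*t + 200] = 15 - 10*t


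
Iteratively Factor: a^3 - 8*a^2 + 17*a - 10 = (a - 2)*(a^2 - 6*a + 5) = (a - 5)*(a - 2)*(a - 1)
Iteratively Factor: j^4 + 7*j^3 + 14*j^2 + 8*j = (j + 2)*(j^3 + 5*j^2 + 4*j) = (j + 1)*(j + 2)*(j^2 + 4*j) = (j + 1)*(j + 2)*(j + 4)*(j)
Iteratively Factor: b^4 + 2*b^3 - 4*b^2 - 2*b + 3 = (b + 3)*(b^3 - b^2 - b + 1) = (b - 1)*(b + 3)*(b^2 - 1) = (b - 1)*(b + 1)*(b + 3)*(b - 1)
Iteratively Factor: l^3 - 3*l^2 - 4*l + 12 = (l + 2)*(l^2 - 5*l + 6) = (l - 2)*(l + 2)*(l - 3)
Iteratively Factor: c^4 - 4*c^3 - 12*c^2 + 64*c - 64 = (c - 4)*(c^3 - 12*c + 16) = (c - 4)*(c - 2)*(c^2 + 2*c - 8) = (c - 4)*(c - 2)^2*(c + 4)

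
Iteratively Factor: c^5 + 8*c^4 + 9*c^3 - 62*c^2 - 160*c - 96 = (c + 2)*(c^4 + 6*c^3 - 3*c^2 - 56*c - 48) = (c + 2)*(c + 4)*(c^3 + 2*c^2 - 11*c - 12) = (c - 3)*(c + 2)*(c + 4)*(c^2 + 5*c + 4) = (c - 3)*(c + 2)*(c + 4)^2*(c + 1)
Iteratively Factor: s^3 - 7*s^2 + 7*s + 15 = (s - 3)*(s^2 - 4*s - 5) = (s - 5)*(s - 3)*(s + 1)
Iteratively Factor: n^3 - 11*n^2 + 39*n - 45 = (n - 5)*(n^2 - 6*n + 9) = (n - 5)*(n - 3)*(n - 3)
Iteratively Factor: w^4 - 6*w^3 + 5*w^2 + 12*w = (w - 4)*(w^3 - 2*w^2 - 3*w) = w*(w - 4)*(w^2 - 2*w - 3) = w*(w - 4)*(w - 3)*(w + 1)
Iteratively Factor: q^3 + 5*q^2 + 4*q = (q)*(q^2 + 5*q + 4) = q*(q + 1)*(q + 4)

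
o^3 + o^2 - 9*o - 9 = (o - 3)*(o + 1)*(o + 3)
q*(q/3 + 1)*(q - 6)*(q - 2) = q^4/3 - 5*q^3/3 - 4*q^2 + 12*q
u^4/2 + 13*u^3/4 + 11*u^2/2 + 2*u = u*(u/2 + 1)*(u + 1/2)*(u + 4)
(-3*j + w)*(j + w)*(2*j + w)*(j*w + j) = -6*j^4*w - 6*j^4 - 7*j^3*w^2 - 7*j^3*w + j*w^4 + j*w^3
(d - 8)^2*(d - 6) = d^3 - 22*d^2 + 160*d - 384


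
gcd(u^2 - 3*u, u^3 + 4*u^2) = u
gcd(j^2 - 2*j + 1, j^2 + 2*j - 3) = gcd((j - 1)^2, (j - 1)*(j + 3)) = j - 1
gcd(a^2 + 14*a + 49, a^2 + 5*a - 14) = a + 7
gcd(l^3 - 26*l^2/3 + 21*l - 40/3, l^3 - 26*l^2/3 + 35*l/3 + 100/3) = l - 5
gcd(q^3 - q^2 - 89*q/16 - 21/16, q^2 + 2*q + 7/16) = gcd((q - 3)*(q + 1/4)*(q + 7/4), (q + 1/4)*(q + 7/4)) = q^2 + 2*q + 7/16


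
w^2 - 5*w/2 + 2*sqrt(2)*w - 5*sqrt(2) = (w - 5/2)*(w + 2*sqrt(2))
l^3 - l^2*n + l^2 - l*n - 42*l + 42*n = (l - 6)*(l + 7)*(l - n)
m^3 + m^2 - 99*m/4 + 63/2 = (m - 7/2)*(m - 3/2)*(m + 6)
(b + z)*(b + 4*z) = b^2 + 5*b*z + 4*z^2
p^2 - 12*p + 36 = (p - 6)^2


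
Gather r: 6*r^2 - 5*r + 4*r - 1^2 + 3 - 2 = 6*r^2 - r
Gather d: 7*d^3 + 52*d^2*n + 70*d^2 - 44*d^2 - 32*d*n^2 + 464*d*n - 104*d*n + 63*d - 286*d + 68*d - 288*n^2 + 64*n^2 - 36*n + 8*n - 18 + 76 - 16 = 7*d^3 + d^2*(52*n + 26) + d*(-32*n^2 + 360*n - 155) - 224*n^2 - 28*n + 42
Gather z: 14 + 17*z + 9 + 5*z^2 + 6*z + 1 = 5*z^2 + 23*z + 24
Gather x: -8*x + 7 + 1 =8 - 8*x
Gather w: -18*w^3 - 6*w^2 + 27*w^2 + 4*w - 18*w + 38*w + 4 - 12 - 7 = -18*w^3 + 21*w^2 + 24*w - 15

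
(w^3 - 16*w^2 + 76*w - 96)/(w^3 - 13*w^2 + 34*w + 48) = (w - 2)/(w + 1)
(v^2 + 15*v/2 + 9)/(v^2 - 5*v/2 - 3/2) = (2*v^2 + 15*v + 18)/(2*v^2 - 5*v - 3)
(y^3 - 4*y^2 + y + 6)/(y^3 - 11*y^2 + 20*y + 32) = (y^2 - 5*y + 6)/(y^2 - 12*y + 32)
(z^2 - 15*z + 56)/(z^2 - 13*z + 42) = (z - 8)/(z - 6)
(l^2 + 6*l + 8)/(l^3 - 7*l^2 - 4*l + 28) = (l + 4)/(l^2 - 9*l + 14)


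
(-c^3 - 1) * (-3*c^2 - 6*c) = 3*c^5 + 6*c^4 + 3*c^2 + 6*c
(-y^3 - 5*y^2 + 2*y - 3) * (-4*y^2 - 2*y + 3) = 4*y^5 + 22*y^4 - y^3 - 7*y^2 + 12*y - 9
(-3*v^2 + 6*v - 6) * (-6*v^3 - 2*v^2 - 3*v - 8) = 18*v^5 - 30*v^4 + 33*v^3 + 18*v^2 - 30*v + 48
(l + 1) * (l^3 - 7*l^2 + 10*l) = l^4 - 6*l^3 + 3*l^2 + 10*l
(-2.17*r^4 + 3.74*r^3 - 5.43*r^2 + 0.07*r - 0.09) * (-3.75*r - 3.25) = 8.1375*r^5 - 6.9725*r^4 + 8.2075*r^3 + 17.385*r^2 + 0.11*r + 0.2925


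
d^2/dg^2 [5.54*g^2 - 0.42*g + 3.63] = 11.0800000000000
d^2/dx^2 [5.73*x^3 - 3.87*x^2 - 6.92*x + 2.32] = 34.38*x - 7.74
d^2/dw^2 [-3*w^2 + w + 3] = -6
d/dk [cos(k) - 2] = -sin(k)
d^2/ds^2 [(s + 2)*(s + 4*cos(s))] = -4*(s + 2)*cos(s) - 8*sin(s) + 2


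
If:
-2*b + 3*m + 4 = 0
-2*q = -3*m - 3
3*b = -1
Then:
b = -1/3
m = -14/9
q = -5/6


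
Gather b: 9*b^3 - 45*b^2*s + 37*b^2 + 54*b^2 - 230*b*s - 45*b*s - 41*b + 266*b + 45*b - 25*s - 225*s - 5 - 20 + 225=9*b^3 + b^2*(91 - 45*s) + b*(270 - 275*s) - 250*s + 200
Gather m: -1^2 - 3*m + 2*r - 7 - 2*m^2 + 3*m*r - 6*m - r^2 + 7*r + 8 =-2*m^2 + m*(3*r - 9) - r^2 + 9*r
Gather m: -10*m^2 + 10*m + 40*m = -10*m^2 + 50*m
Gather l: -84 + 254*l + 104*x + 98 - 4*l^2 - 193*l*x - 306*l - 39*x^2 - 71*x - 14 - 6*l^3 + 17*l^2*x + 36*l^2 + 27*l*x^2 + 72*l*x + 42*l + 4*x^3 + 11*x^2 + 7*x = -6*l^3 + l^2*(17*x + 32) + l*(27*x^2 - 121*x - 10) + 4*x^3 - 28*x^2 + 40*x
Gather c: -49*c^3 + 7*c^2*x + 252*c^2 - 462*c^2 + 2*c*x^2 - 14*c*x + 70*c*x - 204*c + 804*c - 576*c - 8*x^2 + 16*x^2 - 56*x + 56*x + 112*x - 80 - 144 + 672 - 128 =-49*c^3 + c^2*(7*x - 210) + c*(2*x^2 + 56*x + 24) + 8*x^2 + 112*x + 320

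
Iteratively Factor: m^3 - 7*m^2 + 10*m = (m - 5)*(m^2 - 2*m) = m*(m - 5)*(m - 2)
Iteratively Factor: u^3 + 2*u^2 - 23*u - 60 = (u - 5)*(u^2 + 7*u + 12) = (u - 5)*(u + 4)*(u + 3)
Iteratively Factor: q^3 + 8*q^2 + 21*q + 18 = (q + 3)*(q^2 + 5*q + 6) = (q + 3)^2*(q + 2)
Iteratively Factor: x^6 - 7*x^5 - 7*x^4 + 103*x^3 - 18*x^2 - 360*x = (x)*(x^5 - 7*x^4 - 7*x^3 + 103*x^2 - 18*x - 360) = x*(x + 3)*(x^4 - 10*x^3 + 23*x^2 + 34*x - 120) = x*(x - 4)*(x + 3)*(x^3 - 6*x^2 - x + 30) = x*(x - 5)*(x - 4)*(x + 3)*(x^2 - x - 6) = x*(x - 5)*(x - 4)*(x + 2)*(x + 3)*(x - 3)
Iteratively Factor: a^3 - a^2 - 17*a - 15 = (a - 5)*(a^2 + 4*a + 3) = (a - 5)*(a + 3)*(a + 1)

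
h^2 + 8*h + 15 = (h + 3)*(h + 5)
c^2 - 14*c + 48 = (c - 8)*(c - 6)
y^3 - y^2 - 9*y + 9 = (y - 3)*(y - 1)*(y + 3)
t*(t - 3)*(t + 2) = t^3 - t^2 - 6*t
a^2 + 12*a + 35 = (a + 5)*(a + 7)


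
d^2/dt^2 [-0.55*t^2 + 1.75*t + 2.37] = -1.10000000000000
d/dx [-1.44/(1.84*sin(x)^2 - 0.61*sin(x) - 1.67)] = (5.2992*sin(x) - 0.8784)*cos(x)/(-1.84*sin(x)^2 + 0.61*sin(x) + 1.67)^2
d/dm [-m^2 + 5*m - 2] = 5 - 2*m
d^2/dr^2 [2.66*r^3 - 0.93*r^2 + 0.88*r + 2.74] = 15.96*r - 1.86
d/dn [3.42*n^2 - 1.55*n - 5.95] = 6.84*n - 1.55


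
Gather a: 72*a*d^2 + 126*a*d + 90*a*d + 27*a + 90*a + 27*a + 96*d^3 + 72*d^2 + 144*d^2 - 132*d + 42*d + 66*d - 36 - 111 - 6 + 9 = a*(72*d^2 + 216*d + 144) + 96*d^3 + 216*d^2 - 24*d - 144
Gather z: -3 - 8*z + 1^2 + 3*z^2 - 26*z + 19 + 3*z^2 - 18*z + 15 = 6*z^2 - 52*z + 32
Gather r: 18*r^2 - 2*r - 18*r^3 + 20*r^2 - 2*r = -18*r^3 + 38*r^2 - 4*r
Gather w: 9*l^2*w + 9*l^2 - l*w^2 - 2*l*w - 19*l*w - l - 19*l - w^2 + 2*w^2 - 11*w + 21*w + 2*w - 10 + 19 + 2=9*l^2 - 20*l + w^2*(1 - l) + w*(9*l^2 - 21*l + 12) + 11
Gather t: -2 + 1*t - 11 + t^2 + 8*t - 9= t^2 + 9*t - 22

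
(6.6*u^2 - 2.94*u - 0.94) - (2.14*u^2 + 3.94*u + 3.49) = 4.46*u^2 - 6.88*u - 4.43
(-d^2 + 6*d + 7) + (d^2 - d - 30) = 5*d - 23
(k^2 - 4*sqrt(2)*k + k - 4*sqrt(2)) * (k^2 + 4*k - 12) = k^4 - 4*sqrt(2)*k^3 + 5*k^3 - 20*sqrt(2)*k^2 - 8*k^2 - 12*k + 32*sqrt(2)*k + 48*sqrt(2)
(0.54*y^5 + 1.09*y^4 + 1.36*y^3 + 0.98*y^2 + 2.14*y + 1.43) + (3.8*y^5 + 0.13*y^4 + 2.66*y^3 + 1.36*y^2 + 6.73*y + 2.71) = 4.34*y^5 + 1.22*y^4 + 4.02*y^3 + 2.34*y^2 + 8.87*y + 4.14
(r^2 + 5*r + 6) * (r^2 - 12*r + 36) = r^4 - 7*r^3 - 18*r^2 + 108*r + 216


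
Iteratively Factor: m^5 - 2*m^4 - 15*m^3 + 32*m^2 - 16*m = (m - 4)*(m^4 + 2*m^3 - 7*m^2 + 4*m) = m*(m - 4)*(m^3 + 2*m^2 - 7*m + 4) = m*(m - 4)*(m - 1)*(m^2 + 3*m - 4) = m*(m - 4)*(m - 1)^2*(m + 4)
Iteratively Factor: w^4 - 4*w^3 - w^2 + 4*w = (w - 1)*(w^3 - 3*w^2 - 4*w) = (w - 4)*(w - 1)*(w^2 + w) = w*(w - 4)*(w - 1)*(w + 1)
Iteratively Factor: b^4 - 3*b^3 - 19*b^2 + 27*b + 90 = (b + 2)*(b^3 - 5*b^2 - 9*b + 45) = (b + 2)*(b + 3)*(b^2 - 8*b + 15) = (b - 3)*(b + 2)*(b + 3)*(b - 5)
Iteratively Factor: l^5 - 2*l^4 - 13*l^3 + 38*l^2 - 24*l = (l - 3)*(l^4 + l^3 - 10*l^2 + 8*l) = (l - 3)*(l + 4)*(l^3 - 3*l^2 + 2*l) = (l - 3)*(l - 2)*(l + 4)*(l^2 - l) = (l - 3)*(l - 2)*(l - 1)*(l + 4)*(l)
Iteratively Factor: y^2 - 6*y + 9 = (y - 3)*(y - 3)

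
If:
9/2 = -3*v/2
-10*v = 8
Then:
No Solution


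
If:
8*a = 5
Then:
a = 5/8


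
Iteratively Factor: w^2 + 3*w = (w)*(w + 3)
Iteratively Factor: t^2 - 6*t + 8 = (t - 2)*(t - 4)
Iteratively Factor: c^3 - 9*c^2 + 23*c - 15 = (c - 5)*(c^2 - 4*c + 3) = (c - 5)*(c - 1)*(c - 3)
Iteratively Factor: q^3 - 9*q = (q + 3)*(q^2 - 3*q) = (q - 3)*(q + 3)*(q)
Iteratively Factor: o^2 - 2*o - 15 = (o + 3)*(o - 5)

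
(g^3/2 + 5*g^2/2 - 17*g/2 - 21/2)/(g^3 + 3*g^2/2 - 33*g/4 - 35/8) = 4*(g^3 + 5*g^2 - 17*g - 21)/(8*g^3 + 12*g^2 - 66*g - 35)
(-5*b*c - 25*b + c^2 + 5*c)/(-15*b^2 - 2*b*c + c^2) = (c + 5)/(3*b + c)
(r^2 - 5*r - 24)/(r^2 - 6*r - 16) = (r + 3)/(r + 2)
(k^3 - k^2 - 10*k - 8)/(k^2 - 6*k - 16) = (k^2 - 3*k - 4)/(k - 8)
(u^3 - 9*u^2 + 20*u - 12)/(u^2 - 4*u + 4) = (u^2 - 7*u + 6)/(u - 2)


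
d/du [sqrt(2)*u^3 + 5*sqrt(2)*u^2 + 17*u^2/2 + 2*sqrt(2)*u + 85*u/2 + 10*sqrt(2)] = 3*sqrt(2)*u^2 + 10*sqrt(2)*u + 17*u + 2*sqrt(2) + 85/2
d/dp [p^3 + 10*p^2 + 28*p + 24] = 3*p^2 + 20*p + 28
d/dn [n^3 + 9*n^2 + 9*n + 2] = 3*n^2 + 18*n + 9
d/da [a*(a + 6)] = 2*a + 6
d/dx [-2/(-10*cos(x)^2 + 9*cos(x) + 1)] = 2*(20*cos(x) - 9)*sin(x)/(-10*cos(x)^2 + 9*cos(x) + 1)^2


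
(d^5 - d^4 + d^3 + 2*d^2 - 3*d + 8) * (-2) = -2*d^5 + 2*d^4 - 2*d^3 - 4*d^2 + 6*d - 16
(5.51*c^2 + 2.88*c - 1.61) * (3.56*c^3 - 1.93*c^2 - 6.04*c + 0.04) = 19.6156*c^5 - 0.381499999999999*c^4 - 44.5704*c^3 - 14.0675*c^2 + 9.8396*c - 0.0644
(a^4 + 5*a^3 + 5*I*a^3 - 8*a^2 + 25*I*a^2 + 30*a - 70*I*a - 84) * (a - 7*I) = a^5 + 5*a^4 - 2*I*a^4 + 27*a^3 - 10*I*a^3 + 205*a^2 - 14*I*a^2 - 574*a - 210*I*a + 588*I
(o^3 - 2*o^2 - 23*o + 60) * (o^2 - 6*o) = o^5 - 8*o^4 - 11*o^3 + 198*o^2 - 360*o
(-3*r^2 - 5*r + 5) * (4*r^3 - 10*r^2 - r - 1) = -12*r^5 + 10*r^4 + 73*r^3 - 42*r^2 - 5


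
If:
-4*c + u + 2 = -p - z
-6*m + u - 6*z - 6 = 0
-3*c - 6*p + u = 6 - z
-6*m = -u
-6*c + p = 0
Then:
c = -8/41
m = -25/246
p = -48/41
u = -25/41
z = -1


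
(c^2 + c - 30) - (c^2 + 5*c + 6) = -4*c - 36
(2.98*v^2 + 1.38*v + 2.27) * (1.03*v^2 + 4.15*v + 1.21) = 3.0694*v^4 + 13.7884*v^3 + 11.6709*v^2 + 11.0903*v + 2.7467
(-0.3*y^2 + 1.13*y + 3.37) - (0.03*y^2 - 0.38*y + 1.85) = -0.33*y^2 + 1.51*y + 1.52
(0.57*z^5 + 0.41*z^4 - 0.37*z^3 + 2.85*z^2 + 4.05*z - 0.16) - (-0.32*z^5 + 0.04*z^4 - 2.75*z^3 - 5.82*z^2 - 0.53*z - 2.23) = 0.89*z^5 + 0.37*z^4 + 2.38*z^3 + 8.67*z^2 + 4.58*z + 2.07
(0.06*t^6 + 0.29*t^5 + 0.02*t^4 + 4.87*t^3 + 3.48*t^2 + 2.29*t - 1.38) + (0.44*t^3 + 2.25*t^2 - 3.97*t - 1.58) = 0.06*t^6 + 0.29*t^5 + 0.02*t^4 + 5.31*t^3 + 5.73*t^2 - 1.68*t - 2.96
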